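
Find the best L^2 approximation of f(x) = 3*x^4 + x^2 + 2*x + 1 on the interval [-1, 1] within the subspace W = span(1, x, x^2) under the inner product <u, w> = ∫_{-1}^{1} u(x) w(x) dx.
g(x) = 25*x^2/7 + 2*x + 26/35

The best approximation g ∈ W is the orthogonal projection of f onto W. Writing g = a_0 + a_1 x + a_2 x^2, the coefficients solve the normal equations G · a = b where
  G_{ij} = <φ_i, φ_j> and b_i = <f, φ_i>, with φ_0 = 1, φ_1 = x, φ_2 = x^2.
G =
  [2, 0, 2/3]
  [0, 2/3, 0]
  [2/3, 0, 2/5],
b = (58/15, 4/3, 202/105).
Solving gives a_0 = 26/35, a_1 = 2, a_2 = 25/7, so
  g(x) = 25*x^2/7 + 2*x + 26/35.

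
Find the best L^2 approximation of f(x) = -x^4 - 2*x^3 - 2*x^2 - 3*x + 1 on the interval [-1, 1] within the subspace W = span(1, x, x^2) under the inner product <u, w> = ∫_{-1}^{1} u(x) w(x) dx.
g(x) = -20*x^2/7 - 21*x/5 + 38/35

The best approximation g ∈ W is the orthogonal projection of f onto W. Writing g = a_0 + a_1 x + a_2 x^2, the coefficients solve the normal equations G · a = b where
  G_{ij} = <φ_i, φ_j> and b_i = <f, φ_i>, with φ_0 = 1, φ_1 = x, φ_2 = x^2.
G =
  [2, 0, 2/3]
  [0, 2/3, 0]
  [2/3, 0, 2/5],
b = (4/15, -14/5, -44/105).
Solving gives a_0 = 38/35, a_1 = -21/5, a_2 = -20/7, so
  g(x) = -20*x^2/7 - 21*x/5 + 38/35.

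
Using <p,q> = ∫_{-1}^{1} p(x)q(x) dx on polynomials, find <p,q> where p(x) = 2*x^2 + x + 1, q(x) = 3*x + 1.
<p,q> = 16/3

Expand the product: p(x)·q(x) = 6*x^3 + 5*x^2 + 4*x + 1.
∫_{-1}^{1} of each monomial x^k gives [2/(k+1) if k even, 0 if k odd]. Integrating term-by-term (or equivalently evaluating the antiderivative F(x) = 3*x^4/2 + 5*x^3/3 + 2*x^2 + x at the endpoints):
  F(1) − F(−1) = 37/6 − (5/6) = 16/3.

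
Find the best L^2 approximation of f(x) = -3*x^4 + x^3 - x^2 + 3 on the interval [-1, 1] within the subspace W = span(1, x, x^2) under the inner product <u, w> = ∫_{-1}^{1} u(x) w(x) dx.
g(x) = -25*x^2/7 + 3*x/5 + 114/35

The best approximation g ∈ W is the orthogonal projection of f onto W. Writing g = a_0 + a_1 x + a_2 x^2, the coefficients solve the normal equations G · a = b where
  G_{ij} = <φ_i, φ_j> and b_i = <f, φ_i>, with φ_0 = 1, φ_1 = x, φ_2 = x^2.
G =
  [2, 0, 2/3]
  [0, 2/3, 0]
  [2/3, 0, 2/5],
b = (62/15, 2/5, 26/35).
Solving gives a_0 = 114/35, a_1 = 3/5, a_2 = -25/7, so
  g(x) = -25*x^2/7 + 3*x/5 + 114/35.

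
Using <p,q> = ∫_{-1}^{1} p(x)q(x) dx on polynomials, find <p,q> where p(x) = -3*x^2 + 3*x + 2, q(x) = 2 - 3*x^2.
<p,q> = 18/5

Expand the product: p(x)·q(x) = 9*x^4 - 9*x^3 - 12*x^2 + 6*x + 4.
∫_{-1}^{1} of each monomial x^k gives [2/(k+1) if k even, 0 if k odd]. Integrating term-by-term (or equivalently evaluating the antiderivative F(x) = 9*x^5/5 - 9*x^4/4 - 4*x^3 + 3*x^2 + 4*x at the endpoints):
  F(1) − F(−1) = 51/20 − (-21/20) = 18/5.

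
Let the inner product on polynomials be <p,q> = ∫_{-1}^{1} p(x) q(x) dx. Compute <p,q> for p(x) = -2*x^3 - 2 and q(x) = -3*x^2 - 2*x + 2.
<p,q> = -12/5

Expand the product: p(x)·q(x) = 6*x^5 + 4*x^4 - 4*x^3 + 6*x^2 + 4*x - 4.
∫_{-1}^{1} of each monomial x^k gives [2/(k+1) if k even, 0 if k odd]. Integrating term-by-term (or equivalently evaluating the antiderivative F(x) = x^6 + 4*x^5/5 - x^4 + 2*x^3 + 2*x^2 - 4*x at the endpoints):
  F(1) − F(−1) = 4/5 − (16/5) = -12/5.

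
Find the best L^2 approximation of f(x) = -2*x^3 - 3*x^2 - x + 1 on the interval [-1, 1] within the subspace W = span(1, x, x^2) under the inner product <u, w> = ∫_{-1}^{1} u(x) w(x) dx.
g(x) = -3*x^2 - 11*x/5 + 1

The best approximation g ∈ W is the orthogonal projection of f onto W. Writing g = a_0 + a_1 x + a_2 x^2, the coefficients solve the normal equations G · a = b where
  G_{ij} = <φ_i, φ_j> and b_i = <f, φ_i>, with φ_0 = 1, φ_1 = x, φ_2 = x^2.
G =
  [2, 0, 2/3]
  [0, 2/3, 0]
  [2/3, 0, 2/5],
b = (0, -22/15, -8/15).
Solving gives a_0 = 1, a_1 = -11/5, a_2 = -3, so
  g(x) = -3*x^2 - 11*x/5 + 1.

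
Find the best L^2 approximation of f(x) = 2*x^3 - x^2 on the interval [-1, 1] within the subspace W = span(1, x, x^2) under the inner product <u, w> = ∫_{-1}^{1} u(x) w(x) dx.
g(x) = -x^2 + 6*x/5

The best approximation g ∈ W is the orthogonal projection of f onto W. Writing g = a_0 + a_1 x + a_2 x^2, the coefficients solve the normal equations G · a = b where
  G_{ij} = <φ_i, φ_j> and b_i = <f, φ_i>, with φ_0 = 1, φ_1 = x, φ_2 = x^2.
G =
  [2, 0, 2/3]
  [0, 2/3, 0]
  [2/3, 0, 2/5],
b = (-2/3, 4/5, -2/5).
Solving gives a_0 = 0, a_1 = 6/5, a_2 = -1, so
  g(x) = -x^2 + 6*x/5.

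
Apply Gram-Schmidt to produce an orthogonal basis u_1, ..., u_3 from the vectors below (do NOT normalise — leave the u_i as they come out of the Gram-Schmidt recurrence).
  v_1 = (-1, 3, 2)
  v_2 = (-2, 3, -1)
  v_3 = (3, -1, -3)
Orthogonal basis:
  u_1 = (-1, 3, 2)
  u_2 = (-19/14, 15/14, -16/7)
  u_3 = (279/115, 31/23, -93/115)

Apply the Gram-Schmidt recurrence
  u_1 = v_1
  u_i = v_i − Σ_{j<i} ((v_i · u_j) / (u_j · u_j)) · u_j.

Step by step this gives:
  u_1 = (-1, 3, 2)
  u_2 = (-19/14, 15/14, -16/7)
  u_3 = (279/115, 31/23, -93/115)

Orthogonality check:
  u_2 · u_1 = 0 (should be 0)
  u_3 · u_1 = 0 (should be 0)
  u_3 · u_2 = 0 (should be 0)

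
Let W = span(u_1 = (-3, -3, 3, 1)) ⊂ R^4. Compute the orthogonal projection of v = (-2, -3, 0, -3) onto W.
proj_W(v) = (-9/7, -9/7, 9/7, 3/7)

Set up U = [u_1 | ... | u_1] ∈ R^(4×1). The projector onto W = col(U) is P = U (U^T U)^(-1) U^T.
Compute U^T U =
  [28],
and U^T v = (12).
Solve U^T U · c = U^T v for the coefficients: c = (3/7). The projection is proj_W(v) = U c.
Check: (v - proj_W(v)) · u_1 = 0  (should be 0).
Result: proj_W(v) = (-9/7, -9/7, 9/7, 3/7).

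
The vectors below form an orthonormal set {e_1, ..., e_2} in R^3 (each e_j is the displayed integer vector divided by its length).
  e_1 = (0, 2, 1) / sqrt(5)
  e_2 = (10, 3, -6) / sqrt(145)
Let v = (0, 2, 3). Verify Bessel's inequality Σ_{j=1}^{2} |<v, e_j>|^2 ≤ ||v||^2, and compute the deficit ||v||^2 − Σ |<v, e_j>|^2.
Σ |<v, e_j>|^2 = 313/29; ||v||^2 = 13; deficit = 64/29

Write each e_j = u_j / sqrt(<u_j, u_j>) where u_j is the displayed integer vector. Then <v, e_j> = <v, u_j> / sqrt(<u_j, u_j>), so |<v, e_j>|^2 = <v, u_j>^2 / <u_j, u_j>.
Coefficients: <v, e_1> = 7/sqrt(5), <v, e_2> = -12/sqrt(145).
Square and sum: Σ |<v, e_j>|^2 = 313/29.
Compute ||v||^2 = v·v = 13.
Deficit = 13 − 313/29 = 64/29 ≥ 0, confirming Bessel's inequality. (The deficit equals ||v − Σ <v,e_j> e_j||^2, the squared distance from v to span{e_j}.)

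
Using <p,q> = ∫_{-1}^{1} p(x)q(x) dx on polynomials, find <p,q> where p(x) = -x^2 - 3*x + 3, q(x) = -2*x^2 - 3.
<p,q> = -96/5

Expand the product: p(x)·q(x) = 2*x^4 + 6*x^3 - 3*x^2 + 9*x - 9.
∫_{-1}^{1} of each monomial x^k gives [2/(k+1) if k even, 0 if k odd]. Integrating term-by-term (or equivalently evaluating the antiderivative F(x) = 2*x^5/5 + 3*x^4/2 - x^3 + 9*x^2/2 - 9*x at the endpoints):
  F(1) − F(−1) = -18/5 − (78/5) = -96/5.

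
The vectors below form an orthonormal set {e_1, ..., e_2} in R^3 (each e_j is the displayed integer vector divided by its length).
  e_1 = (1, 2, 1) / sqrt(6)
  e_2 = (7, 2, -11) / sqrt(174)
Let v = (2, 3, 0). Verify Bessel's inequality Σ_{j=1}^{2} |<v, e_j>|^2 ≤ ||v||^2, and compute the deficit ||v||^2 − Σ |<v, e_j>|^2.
Σ |<v, e_j>|^2 = 376/29; ||v||^2 = 13; deficit = 1/29

Write each e_j = u_j / sqrt(<u_j, u_j>) where u_j is the displayed integer vector. Then <v, e_j> = <v, u_j> / sqrt(<u_j, u_j>), so |<v, e_j>|^2 = <v, u_j>^2 / <u_j, u_j>.
Coefficients: <v, e_1> = 8/sqrt(6), <v, e_2> = 20/sqrt(174).
Square and sum: Σ |<v, e_j>|^2 = 376/29.
Compute ||v||^2 = v·v = 13.
Deficit = 13 − 376/29 = 1/29 ≥ 0, confirming Bessel's inequality. (The deficit equals ||v − Σ <v,e_j> e_j||^2, the squared distance from v to span{e_j}.)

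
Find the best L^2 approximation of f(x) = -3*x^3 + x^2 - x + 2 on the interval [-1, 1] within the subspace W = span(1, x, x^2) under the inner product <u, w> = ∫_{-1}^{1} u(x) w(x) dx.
g(x) = x^2 - 14*x/5 + 2

The best approximation g ∈ W is the orthogonal projection of f onto W. Writing g = a_0 + a_1 x + a_2 x^2, the coefficients solve the normal equations G · a = b where
  G_{ij} = <φ_i, φ_j> and b_i = <f, φ_i>, with φ_0 = 1, φ_1 = x, φ_2 = x^2.
G =
  [2, 0, 2/3]
  [0, 2/3, 0]
  [2/3, 0, 2/5],
b = (14/3, -28/15, 26/15).
Solving gives a_0 = 2, a_1 = -14/5, a_2 = 1, so
  g(x) = x^2 - 14*x/5 + 2.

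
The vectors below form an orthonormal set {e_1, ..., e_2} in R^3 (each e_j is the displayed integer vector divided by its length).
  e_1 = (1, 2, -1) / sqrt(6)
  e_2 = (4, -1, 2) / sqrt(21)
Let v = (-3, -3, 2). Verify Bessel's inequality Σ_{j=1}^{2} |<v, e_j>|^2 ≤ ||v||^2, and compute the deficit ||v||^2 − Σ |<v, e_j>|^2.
Σ |<v, e_j>|^2 = 299/14; ||v||^2 = 22; deficit = 9/14

Write each e_j = u_j / sqrt(<u_j, u_j>) where u_j is the displayed integer vector. Then <v, e_j> = <v, u_j> / sqrt(<u_j, u_j>), so |<v, e_j>|^2 = <v, u_j>^2 / <u_j, u_j>.
Coefficients: <v, e_1> = -11/sqrt(6), <v, e_2> = -5/sqrt(21).
Square and sum: Σ |<v, e_j>|^2 = 299/14.
Compute ||v||^2 = v·v = 22.
Deficit = 22 − 299/14 = 9/14 ≥ 0, confirming Bessel's inequality. (The deficit equals ||v − Σ <v,e_j> e_j||^2, the squared distance from v to span{e_j}.)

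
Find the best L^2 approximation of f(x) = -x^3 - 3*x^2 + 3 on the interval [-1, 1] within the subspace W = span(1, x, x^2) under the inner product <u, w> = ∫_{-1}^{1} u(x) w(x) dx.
g(x) = -3*x^2 - 3*x/5 + 3

The best approximation g ∈ W is the orthogonal projection of f onto W. Writing g = a_0 + a_1 x + a_2 x^2, the coefficients solve the normal equations G · a = b where
  G_{ij} = <φ_i, φ_j> and b_i = <f, φ_i>, with φ_0 = 1, φ_1 = x, φ_2 = x^2.
G =
  [2, 0, 2/3]
  [0, 2/3, 0]
  [2/3, 0, 2/5],
b = (4, -2/5, 4/5).
Solving gives a_0 = 3, a_1 = -3/5, a_2 = -3, so
  g(x) = -3*x^2 - 3*x/5 + 3.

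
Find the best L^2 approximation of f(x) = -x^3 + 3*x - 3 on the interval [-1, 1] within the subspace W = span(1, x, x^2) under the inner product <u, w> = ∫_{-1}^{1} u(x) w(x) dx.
g(x) = 12*x/5 - 3

The best approximation g ∈ W is the orthogonal projection of f onto W. Writing g = a_0 + a_1 x + a_2 x^2, the coefficients solve the normal equations G · a = b where
  G_{ij} = <φ_i, φ_j> and b_i = <f, φ_i>, with φ_0 = 1, φ_1 = x, φ_2 = x^2.
G =
  [2, 0, 2/3]
  [0, 2/3, 0]
  [2/3, 0, 2/5],
b = (-6, 8/5, -2).
Solving gives a_0 = -3, a_1 = 12/5, a_2 = 0, so
  g(x) = 12*x/5 - 3.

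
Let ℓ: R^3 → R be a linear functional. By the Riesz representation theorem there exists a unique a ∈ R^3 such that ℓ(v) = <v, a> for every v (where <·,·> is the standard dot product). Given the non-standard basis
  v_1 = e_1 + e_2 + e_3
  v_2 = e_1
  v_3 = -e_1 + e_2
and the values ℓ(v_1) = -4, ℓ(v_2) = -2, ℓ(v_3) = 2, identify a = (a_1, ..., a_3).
a = (-2, 0, -2)

Write a = (a_1, ..., a_3) in the standard basis. For each basis vector v_i, ℓ(v_i) = <v_i, a> is a linear equation in the a_j's. Collect the n equations into a matrix system V a = ℓ, where row i of V is v_i (expressed in the standard basis). Since V is invertible (lower-triangular with 1s on the diagonal, up to permutation), solve by back-substitution:
  V =
[[1, 1, 1],
 [1, 0, 0],
 [-1, 1, 0]]
  V a = (-4, -2, 2)
Solving gives a = (-2, 0, -2).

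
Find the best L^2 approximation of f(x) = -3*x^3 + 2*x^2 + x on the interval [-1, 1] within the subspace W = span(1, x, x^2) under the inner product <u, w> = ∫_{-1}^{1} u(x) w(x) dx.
g(x) = 2*x^2 - 4*x/5

The best approximation g ∈ W is the orthogonal projection of f onto W. Writing g = a_0 + a_1 x + a_2 x^2, the coefficients solve the normal equations G · a = b where
  G_{ij} = <φ_i, φ_j> and b_i = <f, φ_i>, with φ_0 = 1, φ_1 = x, φ_2 = x^2.
G =
  [2, 0, 2/3]
  [0, 2/3, 0]
  [2/3, 0, 2/5],
b = (4/3, -8/15, 4/5).
Solving gives a_0 = 0, a_1 = -4/5, a_2 = 2, so
  g(x) = 2*x^2 - 4*x/5.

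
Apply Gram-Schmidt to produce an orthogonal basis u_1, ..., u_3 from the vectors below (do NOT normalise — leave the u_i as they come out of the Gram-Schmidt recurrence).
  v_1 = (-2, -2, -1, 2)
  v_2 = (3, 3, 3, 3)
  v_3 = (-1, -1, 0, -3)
Orthogonal basis:
  u_1 = (-2, -2, -1, 2)
  u_2 = (21/13, 21/13, 30/13, 57/13)
  u_3 = (-18/43, -18/43, 48/43, -12/43)

Apply the Gram-Schmidt recurrence
  u_1 = v_1
  u_i = v_i − Σ_{j<i} ((v_i · u_j) / (u_j · u_j)) · u_j.

Step by step this gives:
  u_1 = (-2, -2, -1, 2)
  u_2 = (21/13, 21/13, 30/13, 57/13)
  u_3 = (-18/43, -18/43, 48/43, -12/43)

Orthogonality check:
  u_2 · u_1 = 0 (should be 0)
  u_3 · u_1 = 0 (should be 0)
  u_3 · u_2 = 0 (should be 0)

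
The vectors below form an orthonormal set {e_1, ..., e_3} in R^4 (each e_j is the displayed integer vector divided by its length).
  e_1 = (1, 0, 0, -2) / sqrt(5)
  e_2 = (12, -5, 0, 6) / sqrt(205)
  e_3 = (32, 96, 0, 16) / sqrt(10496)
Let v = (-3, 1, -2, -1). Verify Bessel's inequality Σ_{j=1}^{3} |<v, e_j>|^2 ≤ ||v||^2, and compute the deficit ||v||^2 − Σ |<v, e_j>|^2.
Σ |<v, e_j>|^2 = 11; ||v||^2 = 15; deficit = 4

Write each e_j = u_j / sqrt(<u_j, u_j>) where u_j is the displayed integer vector. Then <v, e_j> = <v, u_j> / sqrt(<u_j, u_j>), so |<v, e_j>|^2 = <v, u_j>^2 / <u_j, u_j>.
Coefficients: <v, e_1> = -1/sqrt(5), <v, e_2> = -47/sqrt(205), <v, e_3> = -16/sqrt(10496).
Square and sum: Σ |<v, e_j>|^2 = 11.
Compute ||v||^2 = v·v = 15.
Deficit = 15 − 11 = 4 ≥ 0, confirming Bessel's inequality. (The deficit equals ||v − Σ <v,e_j> e_j||^2, the squared distance from v to span{e_j}.)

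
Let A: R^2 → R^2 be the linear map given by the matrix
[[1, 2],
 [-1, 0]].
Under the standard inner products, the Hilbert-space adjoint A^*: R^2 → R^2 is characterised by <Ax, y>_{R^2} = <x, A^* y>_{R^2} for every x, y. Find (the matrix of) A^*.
A^* = A^T =
[[1, -1],
 [2, 0]]

For real matrices with standard dot products, the defining identity <Ax, y> = <x, A^* y> gives (Ax)^T y = x^T (A^*) y, i.e. x^T A^T y = x^T (A^*) y. Since this holds for all x, y, we must have A^* = A^T. Therefore
A^* =
[[1, -1],
 [2, 0]].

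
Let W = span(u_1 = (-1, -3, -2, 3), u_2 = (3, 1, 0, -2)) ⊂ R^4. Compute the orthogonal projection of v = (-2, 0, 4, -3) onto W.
proj_W(v) = (-165/89, 225/89, 210/89, -135/89)

Set up U = [u_1 | ... | u_2] ∈ R^(4×2). The projector onto W = col(U) is P = U (U^T U)^(-1) U^T.
Compute U^T U =
  [23, -12]
  [-12, 14],
and U^T v = (-15, 0).
Solve U^T U · c = U^T v for the coefficients: c = (-105/89, -90/89). The projection is proj_W(v) = U c.
Check: (v - proj_W(v)) · u_1 = 0  (should be 0).
Check: (v - proj_W(v)) · u_2 = 0  (should be 0).
Result: proj_W(v) = (-165/89, 225/89, 210/89, -135/89).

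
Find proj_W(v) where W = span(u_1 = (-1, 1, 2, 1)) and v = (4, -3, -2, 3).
proj_W(v) = (8/7, -8/7, -16/7, -8/7)

Set up U = [u_1 | ... | u_1] ∈ R^(4×1). The projector onto W = col(U) is P = U (U^T U)^(-1) U^T.
Compute U^T U =
  [7],
and U^T v = (-8).
Solve U^T U · c = U^T v for the coefficients: c = (-8/7). The projection is proj_W(v) = U c.
Check: (v - proj_W(v)) · u_1 = 0  (should be 0).
Result: proj_W(v) = (8/7, -8/7, -16/7, -8/7).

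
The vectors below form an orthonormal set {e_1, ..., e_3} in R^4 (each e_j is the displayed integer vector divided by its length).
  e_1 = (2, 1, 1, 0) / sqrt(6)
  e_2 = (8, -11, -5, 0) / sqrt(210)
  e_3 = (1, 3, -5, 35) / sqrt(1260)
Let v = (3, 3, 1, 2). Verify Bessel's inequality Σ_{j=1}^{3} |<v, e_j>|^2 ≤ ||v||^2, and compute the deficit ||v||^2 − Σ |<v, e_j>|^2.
Σ |<v, e_j>|^2 = 803/36; ||v||^2 = 23; deficit = 25/36

Write each e_j = u_j / sqrt(<u_j, u_j>) where u_j is the displayed integer vector. Then <v, e_j> = <v, u_j> / sqrt(<u_j, u_j>), so |<v, e_j>|^2 = <v, u_j>^2 / <u_j, u_j>.
Coefficients: <v, e_1> = 10/sqrt(6), <v, e_2> = -14/sqrt(210), <v, e_3> = 77/sqrt(1260).
Square and sum: Σ |<v, e_j>|^2 = 803/36.
Compute ||v||^2 = v·v = 23.
Deficit = 23 − 803/36 = 25/36 ≥ 0, confirming Bessel's inequality. (The deficit equals ||v − Σ <v,e_j> e_j||^2, the squared distance from v to span{e_j}.)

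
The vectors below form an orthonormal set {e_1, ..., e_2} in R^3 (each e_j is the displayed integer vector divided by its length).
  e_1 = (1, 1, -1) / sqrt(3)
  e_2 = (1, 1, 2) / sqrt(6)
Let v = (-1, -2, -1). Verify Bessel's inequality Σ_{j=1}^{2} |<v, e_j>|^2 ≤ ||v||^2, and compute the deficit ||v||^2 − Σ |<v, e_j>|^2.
Σ |<v, e_j>|^2 = 11/2; ||v||^2 = 6; deficit = 1/2

Write each e_j = u_j / sqrt(<u_j, u_j>) where u_j is the displayed integer vector. Then <v, e_j> = <v, u_j> / sqrt(<u_j, u_j>), so |<v, e_j>|^2 = <v, u_j>^2 / <u_j, u_j>.
Coefficients: <v, e_1> = -2/sqrt(3), <v, e_2> = -5/sqrt(6).
Square and sum: Σ |<v, e_j>|^2 = 11/2.
Compute ||v||^2 = v·v = 6.
Deficit = 6 − 11/2 = 1/2 ≥ 0, confirming Bessel's inequality. (The deficit equals ||v − Σ <v,e_j> e_j||^2, the squared distance from v to span{e_j}.)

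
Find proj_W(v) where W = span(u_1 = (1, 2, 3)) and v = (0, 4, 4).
proj_W(v) = (10/7, 20/7, 30/7)

Set up U = [u_1 | ... | u_1] ∈ R^(3×1). The projector onto W = col(U) is P = U (U^T U)^(-1) U^T.
Compute U^T U =
  [14],
and U^T v = (20).
Solve U^T U · c = U^T v for the coefficients: c = (10/7). The projection is proj_W(v) = U c.
Check: (v - proj_W(v)) · u_1 = 0  (should be 0).
Result: proj_W(v) = (10/7, 20/7, 30/7).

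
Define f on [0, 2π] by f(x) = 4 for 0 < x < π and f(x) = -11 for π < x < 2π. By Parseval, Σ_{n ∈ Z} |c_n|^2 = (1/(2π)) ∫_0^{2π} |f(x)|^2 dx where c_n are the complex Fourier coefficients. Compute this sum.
Σ |c_n|^2 = 137/2

Parseval equates the L^2 energy of f (normalised by 1/(2π)) with the ℓ^2 sum of its Fourier coefficients: (1/(2π)) ∫_0^{2π} |f|^2 = Σ |c_n|^2.
Compute the left side: (1/(2π)) [∫_0^π 4^2 dx + ∫_π^{2π} (-11)^2 dx] = (1/(2π)) · (16π + 121π) = (16 + 121)/2 = 137/2.
So Σ_{n ∈ Z} |c_n|^2 = 137/2.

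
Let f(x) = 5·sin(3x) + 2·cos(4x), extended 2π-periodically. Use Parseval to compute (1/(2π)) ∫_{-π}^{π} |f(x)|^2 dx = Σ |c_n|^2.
Σ |c_n|^2 = 29/2

Expand |f|^2 and use orthogonality of {sin(nx), cos(mx)} on [-π, π]:
  ∫_{-π}^{π} sin(nx)^2 dx = π, ∫ cos(mx)^2 dx = π, and cross terms integrate to 0.
So ∫_{-π}^{π} f(x)^2 dx = 5^2 · π + 2^2 · π = (25 + 4)π.
Divide by 2π: (25 + 4)/2 = 29/2.
By Parseval, this equals Σ |c_n|^2.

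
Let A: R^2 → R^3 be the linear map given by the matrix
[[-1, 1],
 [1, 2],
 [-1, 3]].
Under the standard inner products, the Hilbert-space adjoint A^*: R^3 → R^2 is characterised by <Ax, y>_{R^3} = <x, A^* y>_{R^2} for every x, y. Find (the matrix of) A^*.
A^* = A^T =
[[-1, 1, -1],
 [1, 2, 3]]

For real matrices with standard dot products, the defining identity <Ax, y> = <x, A^* y> gives (Ax)^T y = x^T (A^*) y, i.e. x^T A^T y = x^T (A^*) y. Since this holds for all x, y, we must have A^* = A^T. Therefore
A^* =
[[-1, 1, -1],
 [1, 2, 3]].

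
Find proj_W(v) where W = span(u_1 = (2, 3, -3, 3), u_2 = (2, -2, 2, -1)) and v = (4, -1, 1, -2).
proj_W(v) = (164/47, -79/47, 79/47, -14/47)

Set up U = [u_1 | ... | u_2] ∈ R^(4×2). The projector onto W = col(U) is P = U (U^T U)^(-1) U^T.
Compute U^T U =
  [31, -11]
  [-11, 13],
and U^T v = (-4, 14).
Solve U^T U · c = U^T v for the coefficients: c = (17/47, 65/47). The projection is proj_W(v) = U c.
Check: (v - proj_W(v)) · u_1 = 0  (should be 0).
Check: (v - proj_W(v)) · u_2 = 0  (should be 0).
Result: proj_W(v) = (164/47, -79/47, 79/47, -14/47).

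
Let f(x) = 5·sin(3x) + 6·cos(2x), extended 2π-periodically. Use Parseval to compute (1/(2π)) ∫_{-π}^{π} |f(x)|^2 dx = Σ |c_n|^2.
Σ |c_n|^2 = 61/2

Expand |f|^2 and use orthogonality of {sin(nx), cos(mx)} on [-π, π]:
  ∫_{-π}^{π} sin(nx)^2 dx = π, ∫ cos(mx)^2 dx = π, and cross terms integrate to 0.
So ∫_{-π}^{π} f(x)^2 dx = 5^2 · π + 6^2 · π = (25 + 36)π.
Divide by 2π: (25 + 36)/2 = 61/2.
By Parseval, this equals Σ |c_n|^2.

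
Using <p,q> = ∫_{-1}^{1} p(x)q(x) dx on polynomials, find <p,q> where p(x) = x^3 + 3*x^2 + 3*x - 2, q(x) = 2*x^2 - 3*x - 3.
<p,q> = -22/15

Expand the product: p(x)·q(x) = 2*x^5 + 3*x^4 - 6*x^3 - 22*x^2 - 3*x + 6.
∫_{-1}^{1} of each monomial x^k gives [2/(k+1) if k even, 0 if k odd]. Integrating term-by-term (or equivalently evaluating the antiderivative F(x) = x^6/3 + 3*x^5/5 - 3*x^4/2 - 22*x^3/3 - 3*x^2/2 + 6*x at the endpoints):
  F(1) − F(−1) = -17/5 − (-29/15) = -22/15.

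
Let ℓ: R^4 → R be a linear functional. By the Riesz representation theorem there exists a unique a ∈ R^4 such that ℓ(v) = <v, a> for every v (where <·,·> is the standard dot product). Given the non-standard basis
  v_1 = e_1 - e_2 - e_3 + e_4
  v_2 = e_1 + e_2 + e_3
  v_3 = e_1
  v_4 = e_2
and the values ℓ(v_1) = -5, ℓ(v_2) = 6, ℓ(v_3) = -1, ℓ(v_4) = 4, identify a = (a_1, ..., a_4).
a = (-1, 4, 3, 3)

Write a = (a_1, ..., a_4) in the standard basis. For each basis vector v_i, ℓ(v_i) = <v_i, a> is a linear equation in the a_j's. Collect the n equations into a matrix system V a = ℓ, where row i of V is v_i (expressed in the standard basis). Since V is invertible (lower-triangular with 1s on the diagonal, up to permutation), solve by back-substitution:
  V =
[[1, -1, -1, 1],
 [1, 1, 1, 0],
 [1, 0, 0, 0],
 [0, 1, 0, 0]]
  V a = (-5, 6, -1, 4)
Solving gives a = (-1, 4, 3, 3).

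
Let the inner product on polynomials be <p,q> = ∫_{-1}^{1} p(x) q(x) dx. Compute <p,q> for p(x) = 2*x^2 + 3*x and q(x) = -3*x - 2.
<p,q> = -26/3

Expand the product: p(x)·q(x) = -6*x^3 - 13*x^2 - 6*x.
∫_{-1}^{1} of each monomial x^k gives [2/(k+1) if k even, 0 if k odd]. Integrating term-by-term (or equivalently evaluating the antiderivative F(x) = -3*x^4/2 - 13*x^3/3 - 3*x^2 at the endpoints):
  F(1) − F(−1) = -53/6 − (-1/6) = -26/3.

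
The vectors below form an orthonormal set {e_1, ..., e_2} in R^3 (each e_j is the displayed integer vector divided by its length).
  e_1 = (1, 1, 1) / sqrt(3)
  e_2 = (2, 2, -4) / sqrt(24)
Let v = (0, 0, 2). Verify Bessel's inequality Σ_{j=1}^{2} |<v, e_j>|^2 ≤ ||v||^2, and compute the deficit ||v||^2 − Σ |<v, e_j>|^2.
Σ |<v, e_j>|^2 = 4; ||v||^2 = 4; deficit = 0

Write each e_j = u_j / sqrt(<u_j, u_j>) where u_j is the displayed integer vector. Then <v, e_j> = <v, u_j> / sqrt(<u_j, u_j>), so |<v, e_j>|^2 = <v, u_j>^2 / <u_j, u_j>.
Coefficients: <v, e_1> = 2/sqrt(3), <v, e_2> = -8/sqrt(24).
Square and sum: Σ |<v, e_j>|^2 = 4.
Compute ||v||^2 = v·v = 4.
Deficit = 4 − 4 = 0 ≥ 0, confirming Bessel's inequality. (The deficit equals ||v − Σ <v,e_j> e_j||^2, the squared distance from v to span{e_j}.)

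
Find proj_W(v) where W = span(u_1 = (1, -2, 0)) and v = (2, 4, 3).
proj_W(v) = (-6/5, 12/5, 0)

Set up U = [u_1 | ... | u_1] ∈ R^(3×1). The projector onto W = col(U) is P = U (U^T U)^(-1) U^T.
Compute U^T U =
  [5],
and U^T v = (-6).
Solve U^T U · c = U^T v for the coefficients: c = (-6/5). The projection is proj_W(v) = U c.
Check: (v - proj_W(v)) · u_1 = 0  (should be 0).
Result: proj_W(v) = (-6/5, 12/5, 0).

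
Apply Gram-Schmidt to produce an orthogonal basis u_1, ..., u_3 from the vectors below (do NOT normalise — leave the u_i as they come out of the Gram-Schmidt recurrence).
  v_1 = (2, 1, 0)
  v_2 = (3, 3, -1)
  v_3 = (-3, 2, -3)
Orthogonal basis:
  u_1 = (2, 1, 0)
  u_2 = (-3/5, 6/5, -1)
  u_3 = (1/7, -2/7, -3/7)

Apply the Gram-Schmidt recurrence
  u_1 = v_1
  u_i = v_i − Σ_{j<i} ((v_i · u_j) / (u_j · u_j)) · u_j.

Step by step this gives:
  u_1 = (2, 1, 0)
  u_2 = (-3/5, 6/5, -1)
  u_3 = (1/7, -2/7, -3/7)

Orthogonality check:
  u_2 · u_1 = 0 (should be 0)
  u_3 · u_1 = 0 (should be 0)
  u_3 · u_2 = 0 (should be 0)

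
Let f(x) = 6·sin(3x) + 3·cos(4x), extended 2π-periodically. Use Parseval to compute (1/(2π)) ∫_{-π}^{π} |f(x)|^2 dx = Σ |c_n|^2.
Σ |c_n|^2 = 45/2

Expand |f|^2 and use orthogonality of {sin(nx), cos(mx)} on [-π, π]:
  ∫_{-π}^{π} sin(nx)^2 dx = π, ∫ cos(mx)^2 dx = π, and cross terms integrate to 0.
So ∫_{-π}^{π} f(x)^2 dx = 6^2 · π + 3^2 · π = (36 + 9)π.
Divide by 2π: (36 + 9)/2 = 45/2.
By Parseval, this equals Σ |c_n|^2.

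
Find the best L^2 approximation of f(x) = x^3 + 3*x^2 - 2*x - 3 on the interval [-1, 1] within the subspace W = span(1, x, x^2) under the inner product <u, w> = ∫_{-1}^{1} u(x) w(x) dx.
g(x) = 3*x^2 - 7*x/5 - 3

The best approximation g ∈ W is the orthogonal projection of f onto W. Writing g = a_0 + a_1 x + a_2 x^2, the coefficients solve the normal equations G · a = b where
  G_{ij} = <φ_i, φ_j> and b_i = <f, φ_i>, with φ_0 = 1, φ_1 = x, φ_2 = x^2.
G =
  [2, 0, 2/3]
  [0, 2/3, 0]
  [2/3, 0, 2/5],
b = (-4, -14/15, -4/5).
Solving gives a_0 = -3, a_1 = -7/5, a_2 = 3, so
  g(x) = 3*x^2 - 7*x/5 - 3.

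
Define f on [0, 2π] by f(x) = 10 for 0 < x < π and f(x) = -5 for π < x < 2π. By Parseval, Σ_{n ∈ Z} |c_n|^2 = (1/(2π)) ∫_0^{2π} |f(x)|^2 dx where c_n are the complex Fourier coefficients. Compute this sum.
Σ |c_n|^2 = 125/2

Parseval equates the L^2 energy of f (normalised by 1/(2π)) with the ℓ^2 sum of its Fourier coefficients: (1/(2π)) ∫_0^{2π} |f|^2 = Σ |c_n|^2.
Compute the left side: (1/(2π)) [∫_0^π 10^2 dx + ∫_π^{2π} (-5)^2 dx] = (1/(2π)) · (100π + 25π) = (100 + 25)/2 = 125/2.
So Σ_{n ∈ Z} |c_n|^2 = 125/2.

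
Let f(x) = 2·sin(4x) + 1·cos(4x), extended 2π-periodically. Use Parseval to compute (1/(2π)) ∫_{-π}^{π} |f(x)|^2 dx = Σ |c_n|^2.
Σ |c_n|^2 = 5/2

Expand |f|^2 and use orthogonality of {sin(nx), cos(mx)} on [-π, π]:
  ∫_{-π}^{π} sin(nx)^2 dx = π, ∫ cos(mx)^2 dx = π, and cross terms integrate to 0.
So ∫_{-π}^{π} f(x)^2 dx = 2^2 · π + 1^2 · π = (4 + 1)π.
Divide by 2π: (4 + 1)/2 = 5/2.
By Parseval, this equals Σ |c_n|^2.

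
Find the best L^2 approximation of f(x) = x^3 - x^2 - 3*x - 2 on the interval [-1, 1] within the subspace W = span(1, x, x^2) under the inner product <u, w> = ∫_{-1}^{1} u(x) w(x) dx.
g(x) = -x^2 - 12*x/5 - 2

The best approximation g ∈ W is the orthogonal projection of f onto W. Writing g = a_0 + a_1 x + a_2 x^2, the coefficients solve the normal equations G · a = b where
  G_{ij} = <φ_i, φ_j> and b_i = <f, φ_i>, with φ_0 = 1, φ_1 = x, φ_2 = x^2.
G =
  [2, 0, 2/3]
  [0, 2/3, 0]
  [2/3, 0, 2/5],
b = (-14/3, -8/5, -26/15).
Solving gives a_0 = -2, a_1 = -12/5, a_2 = -1, so
  g(x) = -x^2 - 12*x/5 - 2.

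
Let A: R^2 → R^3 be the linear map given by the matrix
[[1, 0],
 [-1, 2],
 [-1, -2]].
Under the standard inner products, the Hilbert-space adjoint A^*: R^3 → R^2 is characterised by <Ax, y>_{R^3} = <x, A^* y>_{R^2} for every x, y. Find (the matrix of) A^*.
A^* = A^T =
[[1, -1, -1],
 [0, 2, -2]]

For real matrices with standard dot products, the defining identity <Ax, y> = <x, A^* y> gives (Ax)^T y = x^T (A^*) y, i.e. x^T A^T y = x^T (A^*) y. Since this holds for all x, y, we must have A^* = A^T. Therefore
A^* =
[[1, -1, -1],
 [0, 2, -2]].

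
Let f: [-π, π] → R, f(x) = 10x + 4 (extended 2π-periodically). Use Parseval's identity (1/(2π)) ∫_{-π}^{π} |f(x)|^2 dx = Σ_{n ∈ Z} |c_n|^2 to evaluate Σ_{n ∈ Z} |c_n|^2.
Σ |c_n|^2 = 100π^2/3 + 16

Expand and integrate term by term over [-π, π]:
  ∫ (10x)^2 dx = 100·(2π^3/3); ∫ 2·10·(4)·x dx = 0 (odd integrand); ∫ 4^2 dx = 16·2π.
So (1/(2π)) ∫_{-π}^{π} (10x + 4)^2 dx = 100π^2/3 + 16 = 100π^2/3 + 16.
Parseval ⇒ Σ |c_n|^2 = 100π^2/3 + 16.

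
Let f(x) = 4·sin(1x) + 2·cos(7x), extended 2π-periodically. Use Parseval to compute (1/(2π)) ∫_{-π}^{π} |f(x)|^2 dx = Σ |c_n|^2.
Σ |c_n|^2 = 10

Expand |f|^2 and use orthogonality of {sin(nx), cos(mx)} on [-π, π]:
  ∫_{-π}^{π} sin(nx)^2 dx = π, ∫ cos(mx)^2 dx = π, and cross terms integrate to 0.
So ∫_{-π}^{π} f(x)^2 dx = 4^2 · π + 2^2 · π = (16 + 4)π.
Divide by 2π: (16 + 4)/2 = 10.
By Parseval, this equals Σ |c_n|^2.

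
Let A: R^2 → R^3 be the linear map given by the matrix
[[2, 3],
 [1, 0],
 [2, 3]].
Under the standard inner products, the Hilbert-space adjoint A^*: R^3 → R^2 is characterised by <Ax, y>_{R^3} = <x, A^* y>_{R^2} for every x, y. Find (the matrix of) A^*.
A^* = A^T =
[[2, 1, 2],
 [3, 0, 3]]

For real matrices with standard dot products, the defining identity <Ax, y> = <x, A^* y> gives (Ax)^T y = x^T (A^*) y, i.e. x^T A^T y = x^T (A^*) y. Since this holds for all x, y, we must have A^* = A^T. Therefore
A^* =
[[2, 1, 2],
 [3, 0, 3]].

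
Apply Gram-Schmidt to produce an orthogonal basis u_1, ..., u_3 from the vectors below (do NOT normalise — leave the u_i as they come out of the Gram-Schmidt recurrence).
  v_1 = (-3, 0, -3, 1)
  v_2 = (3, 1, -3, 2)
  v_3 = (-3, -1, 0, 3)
Orthogonal basis:
  u_1 = (-3, 0, -3, 1)
  u_2 = (63/19, 1, -51/19, 36/19)
  u_3 = (-147/433, -333/433, 552/433, 1215/433)

Apply the Gram-Schmidt recurrence
  u_1 = v_1
  u_i = v_i − Σ_{j<i} ((v_i · u_j) / (u_j · u_j)) · u_j.

Step by step this gives:
  u_1 = (-3, 0, -3, 1)
  u_2 = (63/19, 1, -51/19, 36/19)
  u_3 = (-147/433, -333/433, 552/433, 1215/433)

Orthogonality check:
  u_2 · u_1 = 0 (should be 0)
  u_3 · u_1 = 0 (should be 0)
  u_3 · u_2 = 0 (should be 0)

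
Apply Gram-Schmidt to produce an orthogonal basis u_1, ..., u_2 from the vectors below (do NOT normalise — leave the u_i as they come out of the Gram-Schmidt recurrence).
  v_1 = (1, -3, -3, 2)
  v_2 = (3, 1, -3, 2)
Orthogonal basis:
  u_1 = (1, -3, -3, 2)
  u_2 = (56/23, 62/23, -30/23, 20/23)

Apply the Gram-Schmidt recurrence
  u_1 = v_1
  u_i = v_i − Σ_{j<i} ((v_i · u_j) / (u_j · u_j)) · u_j.

Step by step this gives:
  u_1 = (1, -3, -3, 2)
  u_2 = (56/23, 62/23, -30/23, 20/23)

Orthogonality check:
  u_2 · u_1 = 0 (should be 0)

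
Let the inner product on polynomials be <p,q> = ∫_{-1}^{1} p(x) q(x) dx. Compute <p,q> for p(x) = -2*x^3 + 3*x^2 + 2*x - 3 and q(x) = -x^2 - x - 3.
<p,q> = 184/15

Expand the product: p(x)·q(x) = 2*x^5 - x^4 + x^3 - 8*x^2 - 3*x + 9.
∫_{-1}^{1} of each monomial x^k gives [2/(k+1) if k even, 0 if k odd]. Integrating term-by-term (or equivalently evaluating the antiderivative F(x) = x^6/3 - x^5/5 + x^4/4 - 8*x^3/3 - 3*x^2/2 + 9*x at the endpoints):
  F(1) − F(−1) = 313/60 − (-141/20) = 184/15.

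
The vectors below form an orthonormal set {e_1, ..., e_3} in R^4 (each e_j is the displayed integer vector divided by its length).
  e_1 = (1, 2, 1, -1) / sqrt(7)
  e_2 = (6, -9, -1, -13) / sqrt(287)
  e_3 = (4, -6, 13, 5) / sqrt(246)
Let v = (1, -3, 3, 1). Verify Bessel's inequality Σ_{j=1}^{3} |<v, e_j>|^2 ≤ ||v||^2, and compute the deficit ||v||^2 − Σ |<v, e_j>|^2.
Σ |<v, e_j>|^2 = 20; ||v||^2 = 20; deficit = 0

Write each e_j = u_j / sqrt(<u_j, u_j>) where u_j is the displayed integer vector. Then <v, e_j> = <v, u_j> / sqrt(<u_j, u_j>), so |<v, e_j>|^2 = <v, u_j>^2 / <u_j, u_j>.
Coefficients: <v, e_1> = -3/sqrt(7), <v, e_2> = 17/sqrt(287), <v, e_3> = 66/sqrt(246).
Square and sum: Σ |<v, e_j>|^2 = 20.
Compute ||v||^2 = v·v = 20.
Deficit = 20 − 20 = 0 ≥ 0, confirming Bessel's inequality. (The deficit equals ||v − Σ <v,e_j> e_j||^2, the squared distance from v to span{e_j}.)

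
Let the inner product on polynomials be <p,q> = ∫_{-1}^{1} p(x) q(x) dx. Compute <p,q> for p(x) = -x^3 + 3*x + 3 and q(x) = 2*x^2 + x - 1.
<p,q> = -2/5

Expand the product: p(x)·q(x) = -2*x^5 - x^4 + 7*x^3 + 9*x^2 - 3.
∫_{-1}^{1} of each monomial x^k gives [2/(k+1) if k even, 0 if k odd]. Integrating term-by-term (or equivalently evaluating the antiderivative F(x) = -x^6/3 - x^5/5 + 7*x^4/4 + 3*x^3 - 3*x at the endpoints):
  F(1) − F(−1) = 73/60 − (97/60) = -2/5.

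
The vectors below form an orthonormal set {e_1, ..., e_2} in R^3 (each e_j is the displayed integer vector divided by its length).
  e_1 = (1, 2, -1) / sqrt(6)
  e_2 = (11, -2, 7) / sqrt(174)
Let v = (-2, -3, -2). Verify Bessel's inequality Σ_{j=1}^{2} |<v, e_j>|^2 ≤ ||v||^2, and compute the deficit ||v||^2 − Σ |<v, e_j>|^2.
Σ |<v, e_j>|^2 = 324/29; ||v||^2 = 17; deficit = 169/29

Write each e_j = u_j / sqrt(<u_j, u_j>) where u_j is the displayed integer vector. Then <v, e_j> = <v, u_j> / sqrt(<u_j, u_j>), so |<v, e_j>|^2 = <v, u_j>^2 / <u_j, u_j>.
Coefficients: <v, e_1> = -6/sqrt(6), <v, e_2> = -30/sqrt(174).
Square and sum: Σ |<v, e_j>|^2 = 324/29.
Compute ||v||^2 = v·v = 17.
Deficit = 17 − 324/29 = 169/29 ≥ 0, confirming Bessel's inequality. (The deficit equals ||v − Σ <v,e_j> e_j||^2, the squared distance from v to span{e_j}.)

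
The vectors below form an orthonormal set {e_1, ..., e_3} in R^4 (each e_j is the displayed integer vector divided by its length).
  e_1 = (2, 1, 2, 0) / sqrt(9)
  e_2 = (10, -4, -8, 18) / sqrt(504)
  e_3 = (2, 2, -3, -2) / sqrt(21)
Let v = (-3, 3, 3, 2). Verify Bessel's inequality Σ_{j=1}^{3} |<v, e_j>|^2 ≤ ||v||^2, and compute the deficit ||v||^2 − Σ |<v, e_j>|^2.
Σ |<v, e_j>|^2 = 65/6; ||v||^2 = 31; deficit = 121/6

Write each e_j = u_j / sqrt(<u_j, u_j>) where u_j is the displayed integer vector. Then <v, e_j> = <v, u_j> / sqrt(<u_j, u_j>), so |<v, e_j>|^2 = <v, u_j>^2 / <u_j, u_j>.
Coefficients: <v, e_1> = 3/sqrt(9), <v, e_2> = -30/sqrt(504), <v, e_3> = -13/sqrt(21).
Square and sum: Σ |<v, e_j>|^2 = 65/6.
Compute ||v||^2 = v·v = 31.
Deficit = 31 − 65/6 = 121/6 ≥ 0, confirming Bessel's inequality. (The deficit equals ||v − Σ <v,e_j> e_j||^2, the squared distance from v to span{e_j}.)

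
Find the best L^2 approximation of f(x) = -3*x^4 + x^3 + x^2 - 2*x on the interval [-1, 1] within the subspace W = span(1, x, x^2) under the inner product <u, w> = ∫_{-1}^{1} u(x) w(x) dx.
g(x) = -11*x^2/7 - 7*x/5 + 9/35

The best approximation g ∈ W is the orthogonal projection of f onto W. Writing g = a_0 + a_1 x + a_2 x^2, the coefficients solve the normal equations G · a = b where
  G_{ij} = <φ_i, φ_j> and b_i = <f, φ_i>, with φ_0 = 1, φ_1 = x, φ_2 = x^2.
G =
  [2, 0, 2/3]
  [0, 2/3, 0]
  [2/3, 0, 2/5],
b = (-8/15, -14/15, -16/35).
Solving gives a_0 = 9/35, a_1 = -7/5, a_2 = -11/7, so
  g(x) = -11*x^2/7 - 7*x/5 + 9/35.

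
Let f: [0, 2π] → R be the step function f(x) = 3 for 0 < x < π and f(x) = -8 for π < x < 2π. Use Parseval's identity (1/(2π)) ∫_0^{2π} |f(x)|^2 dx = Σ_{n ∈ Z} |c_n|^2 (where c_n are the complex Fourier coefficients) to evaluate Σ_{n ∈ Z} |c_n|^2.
Σ |c_n|^2 = 73/2

Parseval equates the L^2 energy of f (normalised by 1/(2π)) with the ℓ^2 sum of its Fourier coefficients: (1/(2π)) ∫_0^{2π} |f|^2 = Σ |c_n|^2.
Compute the left side: (1/(2π)) [∫_0^π 3^2 dx + ∫_π^{2π} (-8)^2 dx] = (1/(2π)) · (9π + 64π) = (9 + 64)/2 = 73/2.
So Σ_{n ∈ Z} |c_n|^2 = 73/2.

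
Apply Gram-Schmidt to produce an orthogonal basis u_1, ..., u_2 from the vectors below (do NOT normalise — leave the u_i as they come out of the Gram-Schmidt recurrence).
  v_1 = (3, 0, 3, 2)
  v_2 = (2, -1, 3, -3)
Orthogonal basis:
  u_1 = (3, 0, 3, 2)
  u_2 = (17/22, -1, 39/22, -42/11)

Apply the Gram-Schmidt recurrence
  u_1 = v_1
  u_i = v_i − Σ_{j<i} ((v_i · u_j) / (u_j · u_j)) · u_j.

Step by step this gives:
  u_1 = (3, 0, 3, 2)
  u_2 = (17/22, -1, 39/22, -42/11)

Orthogonality check:
  u_2 · u_1 = 0 (should be 0)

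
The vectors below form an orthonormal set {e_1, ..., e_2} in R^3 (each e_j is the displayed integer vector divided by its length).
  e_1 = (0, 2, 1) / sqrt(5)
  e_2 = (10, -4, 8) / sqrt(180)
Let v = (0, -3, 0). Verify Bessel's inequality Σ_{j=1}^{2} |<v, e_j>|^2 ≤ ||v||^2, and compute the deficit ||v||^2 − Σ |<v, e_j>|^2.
Σ |<v, e_j>|^2 = 8; ||v||^2 = 9; deficit = 1

Write each e_j = u_j / sqrt(<u_j, u_j>) where u_j is the displayed integer vector. Then <v, e_j> = <v, u_j> / sqrt(<u_j, u_j>), so |<v, e_j>|^2 = <v, u_j>^2 / <u_j, u_j>.
Coefficients: <v, e_1> = -6/sqrt(5), <v, e_2> = 12/sqrt(180).
Square and sum: Σ |<v, e_j>|^2 = 8.
Compute ||v||^2 = v·v = 9.
Deficit = 9 − 8 = 1 ≥ 0, confirming Bessel's inequality. (The deficit equals ||v − Σ <v,e_j> e_j||^2, the squared distance from v to span{e_j}.)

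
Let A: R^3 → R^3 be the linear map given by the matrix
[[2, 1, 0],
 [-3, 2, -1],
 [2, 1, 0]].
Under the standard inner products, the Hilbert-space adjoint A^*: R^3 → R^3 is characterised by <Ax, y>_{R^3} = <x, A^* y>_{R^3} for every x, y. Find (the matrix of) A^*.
A^* = A^T =
[[2, -3, 2],
 [1, 2, 1],
 [0, -1, 0]]

For real matrices with standard dot products, the defining identity <Ax, y> = <x, A^* y> gives (Ax)^T y = x^T (A^*) y, i.e. x^T A^T y = x^T (A^*) y. Since this holds for all x, y, we must have A^* = A^T. Therefore
A^* =
[[2, -3, 2],
 [1, 2, 1],
 [0, -1, 0]].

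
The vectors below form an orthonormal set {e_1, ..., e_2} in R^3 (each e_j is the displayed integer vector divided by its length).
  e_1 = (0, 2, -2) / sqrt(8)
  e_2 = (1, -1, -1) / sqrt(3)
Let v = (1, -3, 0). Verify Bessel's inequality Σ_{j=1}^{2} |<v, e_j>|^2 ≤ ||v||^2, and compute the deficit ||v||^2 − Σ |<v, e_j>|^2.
Σ |<v, e_j>|^2 = 59/6; ||v||^2 = 10; deficit = 1/6

Write each e_j = u_j / sqrt(<u_j, u_j>) where u_j is the displayed integer vector. Then <v, e_j> = <v, u_j> / sqrt(<u_j, u_j>), so |<v, e_j>|^2 = <v, u_j>^2 / <u_j, u_j>.
Coefficients: <v, e_1> = -6/sqrt(8), <v, e_2> = 4/sqrt(3).
Square and sum: Σ |<v, e_j>|^2 = 59/6.
Compute ||v||^2 = v·v = 10.
Deficit = 10 − 59/6 = 1/6 ≥ 0, confirming Bessel's inequality. (The deficit equals ||v − Σ <v,e_j> e_j||^2, the squared distance from v to span{e_j}.)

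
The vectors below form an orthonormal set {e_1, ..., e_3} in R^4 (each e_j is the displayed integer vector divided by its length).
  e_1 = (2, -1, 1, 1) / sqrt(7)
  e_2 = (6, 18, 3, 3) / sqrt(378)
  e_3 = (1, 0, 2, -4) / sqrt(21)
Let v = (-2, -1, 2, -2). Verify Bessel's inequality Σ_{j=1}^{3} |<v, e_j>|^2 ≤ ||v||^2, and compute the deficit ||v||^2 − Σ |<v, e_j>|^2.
Σ |<v, e_j>|^2 = 59/7; ||v||^2 = 13; deficit = 32/7

Write each e_j = u_j / sqrt(<u_j, u_j>) where u_j is the displayed integer vector. Then <v, e_j> = <v, u_j> / sqrt(<u_j, u_j>), so |<v, e_j>|^2 = <v, u_j>^2 / <u_j, u_j>.
Coefficients: <v, e_1> = -3/sqrt(7), <v, e_2> = -30/sqrt(378), <v, e_3> = 10/sqrt(21).
Square and sum: Σ |<v, e_j>|^2 = 59/7.
Compute ||v||^2 = v·v = 13.
Deficit = 13 − 59/7 = 32/7 ≥ 0, confirming Bessel's inequality. (The deficit equals ||v − Σ <v,e_j> e_j||^2, the squared distance from v to span{e_j}.)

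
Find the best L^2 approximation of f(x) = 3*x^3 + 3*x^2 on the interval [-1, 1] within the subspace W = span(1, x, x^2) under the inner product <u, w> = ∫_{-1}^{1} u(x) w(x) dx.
g(x) = 3*x^2 + 9*x/5

The best approximation g ∈ W is the orthogonal projection of f onto W. Writing g = a_0 + a_1 x + a_2 x^2, the coefficients solve the normal equations G · a = b where
  G_{ij} = <φ_i, φ_j> and b_i = <f, φ_i>, with φ_0 = 1, φ_1 = x, φ_2 = x^2.
G =
  [2, 0, 2/3]
  [0, 2/3, 0]
  [2/3, 0, 2/5],
b = (2, 6/5, 6/5).
Solving gives a_0 = 0, a_1 = 9/5, a_2 = 3, so
  g(x) = 3*x^2 + 9*x/5.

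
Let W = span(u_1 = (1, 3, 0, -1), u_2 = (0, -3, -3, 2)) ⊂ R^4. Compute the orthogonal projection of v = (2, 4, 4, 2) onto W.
proj_W(v) = (4/11, 36/11, 24/11, -20/11)

Set up U = [u_1 | ... | u_2] ∈ R^(4×2). The projector onto W = col(U) is P = U (U^T U)^(-1) U^T.
Compute U^T U =
  [11, -11]
  [-11, 22],
and U^T v = (12, -20).
Solve U^T U · c = U^T v for the coefficients: c = (4/11, -8/11). The projection is proj_W(v) = U c.
Check: (v - proj_W(v)) · u_1 = 0  (should be 0).
Check: (v - proj_W(v)) · u_2 = 0  (should be 0).
Result: proj_W(v) = (4/11, 36/11, 24/11, -20/11).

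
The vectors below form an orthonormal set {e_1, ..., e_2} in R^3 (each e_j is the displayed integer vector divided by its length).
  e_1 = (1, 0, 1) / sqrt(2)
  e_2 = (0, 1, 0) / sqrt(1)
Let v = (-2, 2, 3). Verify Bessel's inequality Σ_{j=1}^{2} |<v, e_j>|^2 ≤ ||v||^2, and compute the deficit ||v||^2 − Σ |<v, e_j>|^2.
Σ |<v, e_j>|^2 = 9/2; ||v||^2 = 17; deficit = 25/2

Write each e_j = u_j / sqrt(<u_j, u_j>) where u_j is the displayed integer vector. Then <v, e_j> = <v, u_j> / sqrt(<u_j, u_j>), so |<v, e_j>|^2 = <v, u_j>^2 / <u_j, u_j>.
Coefficients: <v, e_1> = 1/sqrt(2), <v, e_2> = 2/sqrt(1).
Square and sum: Σ |<v, e_j>|^2 = 9/2.
Compute ||v||^2 = v·v = 17.
Deficit = 17 − 9/2 = 25/2 ≥ 0, confirming Bessel's inequality. (The deficit equals ||v − Σ <v,e_j> e_j||^2, the squared distance from v to span{e_j}.)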